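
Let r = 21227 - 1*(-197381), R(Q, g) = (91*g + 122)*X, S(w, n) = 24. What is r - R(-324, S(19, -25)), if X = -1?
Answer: 220914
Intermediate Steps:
R(Q, g) = -122 - 91*g (R(Q, g) = (91*g + 122)*(-1) = (122 + 91*g)*(-1) = -122 - 91*g)
r = 218608 (r = 21227 + 197381 = 218608)
r - R(-324, S(19, -25)) = 218608 - (-122 - 91*24) = 218608 - (-122 - 2184) = 218608 - 1*(-2306) = 218608 + 2306 = 220914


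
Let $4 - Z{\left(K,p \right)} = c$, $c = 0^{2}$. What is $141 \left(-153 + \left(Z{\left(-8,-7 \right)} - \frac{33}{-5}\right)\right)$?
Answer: $- \frac{100392}{5} \approx -20078.0$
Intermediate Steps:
$c = 0$
$Z{\left(K,p \right)} = 4$ ($Z{\left(K,p \right)} = 4 - 0 = 4 + 0 = 4$)
$141 \left(-153 + \left(Z{\left(-8,-7 \right)} - \frac{33}{-5}\right)\right) = 141 \left(-153 - \left(-4 + \frac{33}{-5}\right)\right) = 141 \left(-153 - \left(-4 + 33 \left(- \frac{1}{5}\right)\right)\right) = 141 \left(-153 + \left(4 - - \frac{33}{5}\right)\right) = 141 \left(-153 + \left(4 + \frac{33}{5}\right)\right) = 141 \left(-153 + \frac{53}{5}\right) = 141 \left(- \frac{712}{5}\right) = - \frac{100392}{5}$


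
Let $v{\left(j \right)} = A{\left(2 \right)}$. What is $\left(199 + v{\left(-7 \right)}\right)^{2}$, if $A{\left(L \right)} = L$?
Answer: $40401$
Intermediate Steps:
$v{\left(j \right)} = 2$
$\left(199 + v{\left(-7 \right)}\right)^{2} = \left(199 + 2\right)^{2} = 201^{2} = 40401$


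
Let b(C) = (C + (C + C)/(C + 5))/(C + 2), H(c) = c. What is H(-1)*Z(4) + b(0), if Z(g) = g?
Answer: -4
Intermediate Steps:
b(C) = (C + 2*C/(5 + C))/(2 + C) (b(C) = (C + (2*C)/(5 + C))/(2 + C) = (C + 2*C/(5 + C))/(2 + C))
H(-1)*Z(4) + b(0) = -1*4 + 0*(7 + 0)/(10 + 0² + 7*0) = -4 + 0*7/(10 + 0 + 0) = -4 + 0*7/10 = -4 + 0*(⅒)*7 = -4 + 0 = -4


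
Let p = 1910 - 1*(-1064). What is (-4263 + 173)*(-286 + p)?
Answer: -10993920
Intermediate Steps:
p = 2974 (p = 1910 + 1064 = 2974)
(-4263 + 173)*(-286 + p) = (-4263 + 173)*(-286 + 2974) = -4090*2688 = -10993920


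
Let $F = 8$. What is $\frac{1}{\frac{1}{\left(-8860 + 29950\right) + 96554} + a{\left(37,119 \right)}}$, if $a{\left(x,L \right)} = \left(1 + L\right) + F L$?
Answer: $\frac{117644}{126114369} \approx 0.00093284$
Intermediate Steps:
$a{\left(x,L \right)} = 1 + 9 L$ ($a{\left(x,L \right)} = \left(1 + L\right) + 8 L = 1 + 9 L$)
$\frac{1}{\frac{1}{\left(-8860 + 29950\right) + 96554} + a{\left(37,119 \right)}} = \frac{1}{\frac{1}{\left(-8860 + 29950\right) + 96554} + \left(1 + 9 \cdot 119\right)} = \frac{1}{\frac{1}{21090 + 96554} + \left(1 + 1071\right)} = \frac{1}{\frac{1}{117644} + 1072} = \frac{1}{\frac{126114369}{117644}} = \frac{117644}{126114369}$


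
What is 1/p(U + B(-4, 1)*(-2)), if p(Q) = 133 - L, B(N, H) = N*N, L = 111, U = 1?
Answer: 1/22 ≈ 0.045455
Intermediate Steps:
B(N, H) = N**2
p(Q) = 22 (p(Q) = 133 - 1*111 = 133 - 111 = 22)
1/p(U + B(-4, 1)*(-2)) = 1/22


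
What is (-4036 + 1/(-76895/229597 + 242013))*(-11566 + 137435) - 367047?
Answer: -28248013803988136853/55565381866 ≈ -5.0837e+8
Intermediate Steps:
(-4036 + 1/(-76895/229597 + 242013))*(-11566 + 137435) - 367047 = (-4036 + 1/(-76895*1/229597 + 242013))*125869 - 367047 = (-4036 + 1/(-76895/229597 + 242013))*125869 - 367047 = (-4036 + 1/(55565381866/229597))*125869 - 367047 = (-4036 + 229597/55565381866)*125869 - 367047 = -224261880981579/55565381866*125869 - 367047 = -28227618697270367151/55565381866 - 367047 = -28248013803988136853/55565381866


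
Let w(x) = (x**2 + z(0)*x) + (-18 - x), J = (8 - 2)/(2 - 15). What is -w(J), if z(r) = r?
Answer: 2928/169 ≈ 17.325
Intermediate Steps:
J = -6/13 (J = 6/(-13) = 6*(-1/13) = -6/13 ≈ -0.46154)
w(x) = -18 + x**2 - x (w(x) = (x**2 + 0*x) + (-18 - x) = (x**2 + 0) + (-18 - x) = x**2 + (-18 - x) = -18 + x**2 - x)
-w(J) = -(-18 + (-6/13)**2 - 1*(-6/13)) = -(-18 + 36/169 + 6/13) = -1*(-2928/169) = 2928/169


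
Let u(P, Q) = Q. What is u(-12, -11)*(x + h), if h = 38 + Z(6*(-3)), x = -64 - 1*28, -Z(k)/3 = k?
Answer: 0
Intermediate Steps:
Z(k) = -3*k
x = -92 (x = -64 - 28 = -92)
h = 92 (h = 38 - 18*(-3) = 38 - 3*(-18) = 38 + 54 = 92)
u(-12, -11)*(x + h) = -11*(-92 + 92) = -11*0 = 0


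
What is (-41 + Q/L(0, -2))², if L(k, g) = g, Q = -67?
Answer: 225/4 ≈ 56.250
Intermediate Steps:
(-41 + Q/L(0, -2))² = (-41 - 67/(-2))² = (-41 - 67*(-½))² = (-41 + 67/2)² = (-15/2)² = 225/4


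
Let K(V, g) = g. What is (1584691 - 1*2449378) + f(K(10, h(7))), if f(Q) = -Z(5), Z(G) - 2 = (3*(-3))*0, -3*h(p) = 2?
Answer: -864689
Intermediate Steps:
h(p) = -⅔ (h(p) = -⅓*2 = -⅔)
Z(G) = 2 (Z(G) = 2 + (3*(-3))*0 = 2 - 9*0 = 2 + 0 = 2)
f(Q) = -2 (f(Q) = -1*2 = -2)
(1584691 - 1*2449378) + f(K(10, h(7))) = (1584691 - 1*2449378) - 2 = (1584691 - 2449378) - 2 = -864687 - 2 = -864689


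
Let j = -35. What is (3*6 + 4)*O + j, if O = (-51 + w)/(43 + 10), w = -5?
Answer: -3087/53 ≈ -58.245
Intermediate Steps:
O = -56/53 (O = (-51 - 5)/(43 + 10) = -56/53 ≈ -1.0566)
(3*6 + 4)*O + j = (3*6 + 4)*(-56/53) - 35 = (18 + 4)*(-56/53) - 35 = 22*(-56/53) - 35 = -1232/53 - 35 = -3087/53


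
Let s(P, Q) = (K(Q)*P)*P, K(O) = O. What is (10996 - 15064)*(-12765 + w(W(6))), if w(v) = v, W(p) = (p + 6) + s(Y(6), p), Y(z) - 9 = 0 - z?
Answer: 51659532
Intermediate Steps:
Y(z) = 9 - z (Y(z) = 9 + (0 - z) = 9 - z)
s(P, Q) = Q*P² (s(P, Q) = (Q*P)*P = (P*Q)*P = Q*P²)
W(p) = 6 + 10*p (W(p) = (p + 6) + p*(9 - 1*6)² = (6 + p) + p*(9 - 6)² = (6 + p) + p*3² = (6 + p) + p*9 = (6 + p) + 9*p = 6 + 10*p)
(10996 - 15064)*(-12765 + w(W(6))) = (10996 - 15064)*(-12765 + (6 + 10*6)) = -4068*(-12765 + (6 + 60)) = -4068*(-12765 + 66) = -4068*(-12699) = 51659532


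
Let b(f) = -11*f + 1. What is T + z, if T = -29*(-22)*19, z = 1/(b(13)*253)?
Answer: 435494971/35926 ≈ 12122.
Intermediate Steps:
b(f) = 1 - 11*f
z = -1/35926 (z = 1/((1 - 11*13)*253) = 1/((1 - 143)*253) = 1/(-142*253) = 1/(-35926) = -1/35926 ≈ -2.7835e-5)
T = 12122 (T = 638*19 = 12122)
T + z = 12122 - 1/35926 = 435494971/35926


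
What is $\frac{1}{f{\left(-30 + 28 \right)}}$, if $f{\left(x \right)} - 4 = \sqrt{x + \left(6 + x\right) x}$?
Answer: $\frac{2}{13} - \frac{i \sqrt{10}}{26} \approx 0.15385 - 0.12163 i$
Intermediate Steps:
$f{\left(x \right)} = 4 + \sqrt{x + x \left(6 + x\right)}$ ($f{\left(x \right)} = 4 + \sqrt{x + \left(6 + x\right) x} = 4 + \sqrt{x + x \left(6 + x\right)}$)
$\frac{1}{f{\left(-30 + 28 \right)}} = \frac{1}{4 + \sqrt{\left(-30 + 28\right) \left(7 + \left(-30 + 28\right)\right)}} = \frac{1}{4 + \sqrt{- 2 \left(7 - 2\right)}} = \frac{1}{4 + \sqrt{\left(-2\right) 5}} = \frac{1}{4 + \sqrt{-10}} = \frac{1}{4 + i \sqrt{10}}$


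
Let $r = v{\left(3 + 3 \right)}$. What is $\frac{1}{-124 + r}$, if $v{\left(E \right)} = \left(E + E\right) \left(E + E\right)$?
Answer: $\frac{1}{20} \approx 0.05$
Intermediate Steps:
$v{\left(E \right)} = 4 E^{2}$ ($v{\left(E \right)} = 2 E 2 E = 4 E^{2}$)
$r = 144$ ($r = 4 \left(3 + 3\right)^{2} = 4 \cdot 6^{2} = 4 \cdot 36 = 144$)
$\frac{1}{-124 + r} = \frac{1}{-124 + 144} = \frac{1}{20}$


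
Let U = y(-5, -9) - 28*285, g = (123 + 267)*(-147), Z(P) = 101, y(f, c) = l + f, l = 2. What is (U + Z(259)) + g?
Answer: -65212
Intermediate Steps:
y(f, c) = 2 + f
g = -57330 (g = 390*(-147) = -57330)
U = -7983 (U = (2 - 5) - 28*285 = -3 - 7980 = -7983)
(U + Z(259)) + g = (-7983 + 101) - 57330 = -7882 - 57330 = -65212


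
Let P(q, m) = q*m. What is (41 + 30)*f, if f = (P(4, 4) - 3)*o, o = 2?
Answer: 1846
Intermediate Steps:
P(q, m) = m*q
f = 26 (f = (4*4 - 3)*2 = (16 - 3)*2 = 13*2 = 26)
(41 + 30)*f = (41 + 30)*26 = 71*26 = 1846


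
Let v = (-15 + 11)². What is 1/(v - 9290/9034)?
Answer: 4517/67627 ≈ 0.066793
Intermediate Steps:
v = 16 (v = (-4)² = 16)
1/(v - 9290/9034) = 1/(16 - 9290/9034) = 1/(16 - 9290*1/9034) = 1/(16 - 4645/4517) = 1/(67627/4517) = 4517/67627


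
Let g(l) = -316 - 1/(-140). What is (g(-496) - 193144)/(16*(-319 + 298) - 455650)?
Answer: 27084399/63838040 ≈ 0.42427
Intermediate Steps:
g(l) = -44239/140 (g(l) = -316 - 1*(-1/140) = -316 + 1/140 = -44239/140)
(g(-496) - 193144)/(16*(-319 + 298) - 455650) = (-44239/140 - 193144)/(16*(-319 + 298) - 455650) = -27084399/(140*(16*(-21) - 455650)) = -27084399/(140*(-336 - 455650)) = -27084399/140/(-455986) = -27084399/140*(-1/455986) = 27084399/63838040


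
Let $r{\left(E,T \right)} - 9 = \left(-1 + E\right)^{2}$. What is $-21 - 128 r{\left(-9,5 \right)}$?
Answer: $-13973$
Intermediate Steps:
$r{\left(E,T \right)} = 9 + \left(-1 + E\right)^{2}$
$-21 - 128 r{\left(-9,5 \right)} = -21 - 128 \left(9 + \left(-1 - 9\right)^{2}\right) = -21 - 128 \left(9 + \left(-10\right)^{2}\right) = -21 - 128 \left(9 + 100\right) = -21 - 13952 = -13973$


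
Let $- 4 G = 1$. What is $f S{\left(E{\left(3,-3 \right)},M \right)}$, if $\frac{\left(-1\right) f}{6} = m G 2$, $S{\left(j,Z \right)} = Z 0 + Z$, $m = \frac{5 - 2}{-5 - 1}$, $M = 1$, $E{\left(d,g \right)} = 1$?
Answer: $- \frac{3}{2} \approx -1.5$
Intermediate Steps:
$G = - \frac{1}{4}$ ($G = \left(- \frac{1}{4}\right) 1 = - \frac{1}{4} \approx -0.25$)
$m = - \frac{1}{2}$ ($m = \frac{3}{-6} = 3 \left(- \frac{1}{6}\right) = - \frac{1}{2} \approx -0.5$)
$S{\left(j,Z \right)} = Z$ ($S{\left(j,Z \right)} = 0 + Z = Z$)
$f = - \frac{3}{2}$ ($f = - 6 \left(- \frac{1}{2}\right) \left(- \frac{1}{4}\right) 2 = - 6 \cdot \frac{1}{8} \cdot 2 = \left(-6\right) \frac{1}{4} = - \frac{3}{2} \approx -1.5$)
$f S{\left(E{\left(3,-3 \right)},M \right)} = \left(- \frac{3}{2}\right) 1 = - \frac{3}{2}$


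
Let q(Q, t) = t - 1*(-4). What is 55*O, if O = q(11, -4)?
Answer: 0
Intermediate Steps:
q(Q, t) = 4 + t (q(Q, t) = t + 4 = 4 + t)
O = 0 (O = 4 - 4 = 0)
55*O = 55*0 = 0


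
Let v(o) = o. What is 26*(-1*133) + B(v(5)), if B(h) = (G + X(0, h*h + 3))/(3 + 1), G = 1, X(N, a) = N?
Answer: -13831/4 ≈ -3457.8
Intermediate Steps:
B(h) = 1/4 (B(h) = (1 + 0)/(3 + 1) = 1/4)
26*(-1*133) + B(v(5)) = 26*(-1*133) + 1/4 = 26*(-133) + 1/4 = -3458 + 1/4 = -13831/4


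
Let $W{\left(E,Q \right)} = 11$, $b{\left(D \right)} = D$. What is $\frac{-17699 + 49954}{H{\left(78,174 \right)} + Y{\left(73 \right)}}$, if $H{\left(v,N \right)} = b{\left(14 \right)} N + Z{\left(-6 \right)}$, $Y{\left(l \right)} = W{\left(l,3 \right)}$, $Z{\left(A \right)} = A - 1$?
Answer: $\frac{6451}{488} \approx 13.219$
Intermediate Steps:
$Z{\left(A \right)} = -1 + A$
$Y{\left(l \right)} = 11$
$H{\left(v,N \right)} = -7 + 14 N$ ($H{\left(v,N \right)} = 14 N - 7 = -7 + 14 N$)
$\frac{-17699 + 49954}{H{\left(78,174 \right)} + Y{\left(73 \right)}} = \frac{-17699 + 49954}{\left(-7 + 14 \cdot 174\right) + 11} = \frac{32255}{\left(-7 + 2436\right) + 11} = \frac{32255}{2429 + 11} = \frac{32255}{2440} = 32255 \cdot \frac{1}{2440} = \frac{6451}{488}$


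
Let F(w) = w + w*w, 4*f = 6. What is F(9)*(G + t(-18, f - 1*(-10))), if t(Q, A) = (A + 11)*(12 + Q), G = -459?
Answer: -53460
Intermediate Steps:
f = 3/2 (f = (¼)*6 = 3/2 ≈ 1.5000)
F(w) = w + w²
t(Q, A) = (11 + A)*(12 + Q)
F(9)*(G + t(-18, f - 1*(-10))) = (9*(1 + 9))*(-459 + (132 + 11*(-18) + 12*(3/2 - 1*(-10)) + (3/2 - 1*(-10))*(-18))) = (9*10)*(-459 + (132 - 198 + 12*(3/2 + 10) + (3/2 + 10)*(-18))) = 90*(-459 + (132 - 198 + 12*(23/2) + (23/2)*(-18))) = 90*(-459 + (132 - 198 + 138 - 207)) = 90*(-459 - 135) = 90*(-594) = -53460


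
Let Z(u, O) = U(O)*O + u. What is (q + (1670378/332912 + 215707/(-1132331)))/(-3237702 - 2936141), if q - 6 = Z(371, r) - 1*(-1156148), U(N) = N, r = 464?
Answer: -19889711055087971/89512787231884696 ≈ -0.22220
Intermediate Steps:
Z(u, O) = u + O² (Z(u, O) = O*O + u = O² + u = u + O²)
q = 1371821 (q = 6 + ((371 + 464²) - 1*(-1156148)) = 6 + ((371 + 215296) + 1156148) = 6 + (215667 + 1156148) = 6 + 1371815 = 1371821)
(q + (1670378/332912 + 215707/(-1132331)))/(-3237702 - 2936141) = (1371821 + (1670378/332912 + 215707/(-1132331)))/(-3237702 - 2936141) = (1371821 + (1670378*(1/332912) + 215707*(-1/1132331)))/(-6173843) = (1371821 + (835189/166456 - 215707/1132331))*(-1/6173843) = (1371821 + 909804671167/188483288936)*(-1/6173843) = (258566243716143623/188483288936)*(-1/6173843) = -19889711055087971/89512787231884696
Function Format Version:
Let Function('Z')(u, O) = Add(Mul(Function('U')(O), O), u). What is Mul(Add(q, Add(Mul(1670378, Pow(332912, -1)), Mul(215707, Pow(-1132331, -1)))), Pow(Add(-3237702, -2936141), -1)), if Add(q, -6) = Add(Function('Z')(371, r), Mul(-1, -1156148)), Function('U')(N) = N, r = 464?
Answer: Rational(-19889711055087971, 89512787231884696) ≈ -0.22220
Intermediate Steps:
Function('Z')(u, O) = Add(u, Pow(O, 2)) (Function('Z')(u, O) = Add(Mul(O, O), u) = Add(Pow(O, 2), u) = Add(u, Pow(O, 2)))
q = 1371821 (q = Add(6, Add(Add(371, Pow(464, 2)), Mul(-1, -1156148))) = Add(6, Add(Add(371, 215296), 1156148)) = Add(6, Add(215667, 1156148)) = Add(6, 1371815) = 1371821)
Mul(Add(q, Add(Mul(1670378, Pow(332912, -1)), Mul(215707, Pow(-1132331, -1)))), Pow(Add(-3237702, -2936141), -1)) = Mul(Add(1371821, Add(Mul(1670378, Pow(332912, -1)), Mul(215707, Pow(-1132331, -1)))), Pow(Add(-3237702, -2936141), -1)) = Mul(Add(1371821, Add(Mul(1670378, Rational(1, 332912)), Mul(215707, Rational(-1, 1132331)))), Pow(-6173843, -1)) = Mul(Add(1371821, Add(Rational(835189, 166456), Rational(-215707, 1132331))), Rational(-1, 6173843)) = Mul(Add(1371821, Rational(909804671167, 188483288936)), Rational(-1, 6173843)) = Mul(Rational(258566243716143623, 188483288936), Rational(-1, 6173843)) = Rational(-19889711055087971, 89512787231884696)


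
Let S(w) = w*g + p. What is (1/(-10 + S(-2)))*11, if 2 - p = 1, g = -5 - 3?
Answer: 11/7 ≈ 1.5714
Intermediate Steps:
g = -8
p = 1 (p = 2 - 1*1 = 2 - 1 = 1)
S(w) = 1 - 8*w (S(w) = w*(-8) + 1 = -8*w + 1 = 1 - 8*w)
(1/(-10 + S(-2)))*11 = (1/(-10 + (1 - 8*(-2))))*11 = (1/(-10 + (1 + 16)))*11 = (1/(-10 + 17))*11 = (1/7)*11 = 11/7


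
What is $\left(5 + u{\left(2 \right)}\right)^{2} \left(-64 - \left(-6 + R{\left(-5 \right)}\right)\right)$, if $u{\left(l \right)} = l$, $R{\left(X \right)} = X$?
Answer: $-2597$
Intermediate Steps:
$\left(5 + u{\left(2 \right)}\right)^{2} \left(-64 - \left(-6 + R{\left(-5 \right)}\right)\right) = \left(5 + 2\right)^{2} \left(-64 - \left(-6 - 5\right)\right) = 7^{2} \left(-64 - -11\right) = 49 \left(-64 + 11\right) = 49 \left(-53\right) = -2597$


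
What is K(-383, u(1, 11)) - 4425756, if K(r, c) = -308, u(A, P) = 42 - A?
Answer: -4426064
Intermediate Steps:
K(-383, u(1, 11)) - 4425756 = -308 - 4425756 = -4426064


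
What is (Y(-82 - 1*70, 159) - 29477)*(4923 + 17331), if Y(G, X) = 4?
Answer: -655892142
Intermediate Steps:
(Y(-82 - 1*70, 159) - 29477)*(4923 + 17331) = (4 - 29477)*(4923 + 17331) = -29473*22254 = -655892142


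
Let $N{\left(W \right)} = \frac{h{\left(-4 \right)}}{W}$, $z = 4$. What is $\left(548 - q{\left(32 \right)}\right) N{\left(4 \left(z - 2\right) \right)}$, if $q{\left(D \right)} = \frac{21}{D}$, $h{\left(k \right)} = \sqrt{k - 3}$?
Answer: $\frac{17515 i \sqrt{7}}{256} \approx 181.02 i$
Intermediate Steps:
$h{\left(k \right)} = \sqrt{-3 + k}$
$N{\left(W \right)} = \frac{i \sqrt{7}}{W}$ ($N{\left(W \right)} = \frac{\sqrt{-3 - 4}}{W} = \frac{\sqrt{-7}}{W} = \frac{i \sqrt{7}}{W}$)
$\left(548 - q{\left(32 \right)}\right) N{\left(4 \left(z - 2\right) \right)} = \left(548 - \frac{21}{32}\right) \frac{i \sqrt{7}}{4 \left(4 - 2\right)} = \left(548 - 21 \cdot \frac{1}{32}\right) \frac{i \sqrt{7}}{4 \cdot 2} = \left(548 - \frac{21}{32}\right) \frac{i \sqrt{7}}{8} = \left(548 - \frac{21}{32}\right) i \sqrt{7} \cdot \frac{1}{8} = \frac{17515 \frac{i \sqrt{7}}{8}}{32} = \frac{17515 i \sqrt{7}}{256}$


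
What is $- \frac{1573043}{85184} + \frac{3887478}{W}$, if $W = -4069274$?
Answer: $- \frac{306013359397}{15756228928} \approx -19.422$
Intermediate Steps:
$- \frac{1573043}{85184} + \frac{3887478}{W} = - \frac{1573043}{85184} + \frac{3887478}{-4069274} = \left(-1573043\right) \frac{1}{85184} + 3887478 \left(- \frac{1}{4069274}\right) = - \frac{1573043}{85184} - \frac{1943739}{2034637} = - \frac{306013359397}{15756228928}$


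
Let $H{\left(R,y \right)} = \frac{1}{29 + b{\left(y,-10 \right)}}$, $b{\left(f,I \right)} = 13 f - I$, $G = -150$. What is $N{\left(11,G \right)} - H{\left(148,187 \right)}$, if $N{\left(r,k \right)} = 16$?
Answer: $\frac{39519}{2470} \approx 16.0$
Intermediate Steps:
$b{\left(f,I \right)} = - I + 13 f$
$H{\left(R,y \right)} = \frac{1}{39 + 13 y}$ ($H{\left(R,y \right)} = \frac{1}{29 + \left(\left(-1\right) \left(-10\right) + 13 y\right)} = \frac{1}{29 + \left(10 + 13 y\right)} = \frac{1}{39 + 13 y}$)
$N{\left(11,G \right)} - H{\left(148,187 \right)} = 16 - \frac{1}{13 \left(3 + 187\right)} = 16 - \frac{1}{13 \cdot 190} = 16 - \frac{1}{13} \cdot \frac{1}{190} = 16 - \frac{1}{2470} = \frac{39519}{2470}$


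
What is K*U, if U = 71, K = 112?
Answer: 7952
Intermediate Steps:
K*U = 112*71 = 7952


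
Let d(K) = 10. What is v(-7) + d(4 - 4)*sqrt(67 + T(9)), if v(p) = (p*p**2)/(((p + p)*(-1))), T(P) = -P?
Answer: -49/2 + 10*sqrt(58) ≈ 51.658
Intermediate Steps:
v(p) = -p**2/2 (v(p) = p**3/(((2*p)*(-1))) = p**3/((-2*p)) = p**3*(-1/(2*p)) = -p**2/2)
v(-7) + d(4 - 4)*sqrt(67 + T(9)) = -1/2*(-7)**2 + 10*sqrt(67 - 1*9) = -1/2*49 + 10*sqrt(67 - 9) = -49/2 + 10*sqrt(58)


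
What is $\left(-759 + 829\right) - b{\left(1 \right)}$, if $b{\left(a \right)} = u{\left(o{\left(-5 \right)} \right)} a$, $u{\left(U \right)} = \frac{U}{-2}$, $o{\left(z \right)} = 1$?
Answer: $\frac{141}{2} \approx 70.5$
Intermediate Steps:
$u{\left(U \right)} = - \frac{U}{2}$ ($u{\left(U \right)} = U \left(- \frac{1}{2}\right) = - \frac{U}{2}$)
$b{\left(a \right)} = - \frac{a}{2}$ ($b{\left(a \right)} = \left(- \frac{1}{2}\right) 1 a = - \frac{a}{2}$)
$\left(-759 + 829\right) - b{\left(1 \right)} = \left(-759 + 829\right) - \left(- \frac{1}{2}\right) 1 = 70 - - \frac{1}{2} = 70 + \frac{1}{2} = \frac{141}{2}$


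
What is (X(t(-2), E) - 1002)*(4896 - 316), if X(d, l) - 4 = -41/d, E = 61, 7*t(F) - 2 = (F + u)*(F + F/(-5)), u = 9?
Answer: -101843170/23 ≈ -4.4280e+6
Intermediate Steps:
t(F) = 2/7 + 4*F*(9 + F)/35 (t(F) = 2/7 + ((F + 9)*(F + F/(-5)))/7 = 2/7 + ((9 + F)*(F + F*(-⅕)))/7 = 2/7 + ((9 + F)*(F - F/5))/7 = 2/7 + ((9 + F)*(4*F/5))/7 = 2/7 + (4*F*(9 + F)/5)/7 = 2/7 + 4*F*(9 + F)/35)
X(d, l) = 4 - 41/d
(X(t(-2), E) - 1002)*(4896 - 316) = ((4 - 41/(2/7 + (4/35)*(-2)² + (36/35)*(-2))) - 1002)*(4896 - 316) = ((4 - 41/(2/7 + (4/35)*4 - 72/35)) - 1002)*4580 = ((4 - 41/(2/7 + 16/35 - 72/35)) - 1002)*4580 = ((4 - 41/(-46/35)) - 1002)*4580 = ((4 - 41*(-35/46)) - 1002)*4580 = ((4 + 1435/46) - 1002)*4580 = (1619/46 - 1002)*4580 = -44473/46*4580 = -101843170/23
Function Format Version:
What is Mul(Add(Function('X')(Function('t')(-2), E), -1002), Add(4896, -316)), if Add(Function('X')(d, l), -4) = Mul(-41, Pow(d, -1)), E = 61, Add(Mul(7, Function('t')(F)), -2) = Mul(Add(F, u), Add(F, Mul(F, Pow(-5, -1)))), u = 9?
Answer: Rational(-101843170, 23) ≈ -4.4280e+6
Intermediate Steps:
Function('t')(F) = Add(Rational(2, 7), Mul(Rational(4, 35), F, Add(9, F))) (Function('t')(F) = Add(Rational(2, 7), Mul(Rational(1, 7), Mul(Add(F, 9), Add(F, Mul(F, Pow(-5, -1)))))) = Add(Rational(2, 7), Mul(Rational(1, 7), Mul(Add(9, F), Add(F, Mul(F, Rational(-1, 5)))))) = Add(Rational(2, 7), Mul(Rational(1, 7), Mul(Add(9, F), Add(F, Mul(Rational(-1, 5), F))))) = Add(Rational(2, 7), Mul(Rational(1, 7), Mul(Add(9, F), Mul(Rational(4, 5), F)))) = Add(Rational(2, 7), Mul(Rational(1, 7), Mul(Rational(4, 5), F, Add(9, F)))) = Add(Rational(2, 7), Mul(Rational(4, 35), F, Add(9, F))))
Function('X')(d, l) = Add(4, Mul(-41, Pow(d, -1)))
Mul(Add(Function('X')(Function('t')(-2), E), -1002), Add(4896, -316)) = Mul(Add(Add(4, Mul(-41, Pow(Add(Rational(2, 7), Mul(Rational(4, 35), Pow(-2, 2)), Mul(Rational(36, 35), -2)), -1))), -1002), Add(4896, -316)) = Mul(Add(Add(4, Mul(-41, Pow(Add(Rational(2, 7), Mul(Rational(4, 35), 4), Rational(-72, 35)), -1))), -1002), 4580) = Mul(Add(Add(4, Mul(-41, Pow(Add(Rational(2, 7), Rational(16, 35), Rational(-72, 35)), -1))), -1002), 4580) = Mul(Add(Add(4, Mul(-41, Pow(Rational(-46, 35), -1))), -1002), 4580) = Mul(Add(Add(4, Mul(-41, Rational(-35, 46))), -1002), 4580) = Mul(Add(Add(4, Rational(1435, 46)), -1002), 4580) = Mul(Add(Rational(1619, 46), -1002), 4580) = Mul(Rational(-44473, 46), 4580) = Rational(-101843170, 23)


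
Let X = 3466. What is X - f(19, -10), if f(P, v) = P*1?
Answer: 3447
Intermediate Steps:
f(P, v) = P
X - f(19, -10) = 3466 - 1*19 = 3466 - 19 = 3447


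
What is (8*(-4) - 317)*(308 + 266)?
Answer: -200326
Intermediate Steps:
(8*(-4) - 317)*(308 + 266) = (-32 - 317)*574 = -349*574 = -200326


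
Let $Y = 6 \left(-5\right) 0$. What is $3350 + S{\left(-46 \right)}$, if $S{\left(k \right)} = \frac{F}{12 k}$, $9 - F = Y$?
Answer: $\frac{616397}{184} \approx 3350.0$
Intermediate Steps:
$Y = 0$ ($Y = \left(-30\right) 0 = 0$)
$F = 9$ ($F = 9 - 0 = 9 + 0 = 9$)
$S{\left(k \right)} = \frac{3}{4 k}$ ($S{\left(k \right)} = \frac{9}{12 k} = 9 \frac{1}{12 k} = \frac{3}{4 k}$)
$3350 + S{\left(-46 \right)} = 3350 + \frac{3}{4 \left(-46\right)} = 3350 + \frac{3}{4} \left(- \frac{1}{46}\right) = 3350 - \frac{3}{184} = \frac{616397}{184}$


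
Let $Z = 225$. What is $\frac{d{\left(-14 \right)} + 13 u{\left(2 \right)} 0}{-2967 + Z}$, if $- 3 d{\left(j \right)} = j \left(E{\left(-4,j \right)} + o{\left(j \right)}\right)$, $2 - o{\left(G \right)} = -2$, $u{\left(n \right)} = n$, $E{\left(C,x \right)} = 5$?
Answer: $- \frac{7}{457} \approx -0.015317$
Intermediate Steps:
$o{\left(G \right)} = 4$ ($o{\left(G \right)} = 2 - -2 = 2 + 2 = 4$)
$d{\left(j \right)} = - 3 j$ ($d{\left(j \right)} = - \frac{j \left(5 + 4\right)}{3} = - \frac{j 9}{3} = - \frac{9 j}{3} = - 3 j$)
$\frac{d{\left(-14 \right)} + 13 u{\left(2 \right)} 0}{-2967 + Z} = \frac{\left(-3\right) \left(-14\right) + 13 \cdot 2 \cdot 0}{-2967 + 225} = \frac{42 + 26 \cdot 0}{-2742} = \left(42 + 0\right) \left(- \frac{1}{2742}\right) = 42 \left(- \frac{1}{2742}\right) = - \frac{7}{457}$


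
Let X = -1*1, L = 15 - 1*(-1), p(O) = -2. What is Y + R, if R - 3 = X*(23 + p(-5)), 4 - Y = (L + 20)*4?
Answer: -158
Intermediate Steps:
L = 16 (L = 15 + 1 = 16)
X = -1
Y = -140 (Y = 4 - (16 + 20)*4 = 4 - 36*4 = 4 - 1*144 = 4 - 144 = -140)
R = -18 (R = 3 - (23 - 2) = 3 - 1*21 = 3 - 21 = -18)
Y + R = -140 - 18 = -158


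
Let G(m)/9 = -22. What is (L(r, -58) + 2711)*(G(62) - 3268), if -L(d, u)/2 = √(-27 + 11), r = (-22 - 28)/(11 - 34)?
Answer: -9396326 + 27728*I ≈ -9.3963e+6 + 27728.0*I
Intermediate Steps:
G(m) = -198 (G(m) = 9*(-22) = -198)
r = 50/23 (r = -50/(-23) = -50*(-1/23) = 50/23 ≈ 2.1739)
L(d, u) = -8*I (L(d, u) = -2*√(-27 + 11) = -8*I)
(L(r, -58) + 2711)*(G(62) - 3268) = (-8*I + 2711)*(-198 - 3268) = (2711 - 8*I)*(-3466) = -9396326 + 27728*I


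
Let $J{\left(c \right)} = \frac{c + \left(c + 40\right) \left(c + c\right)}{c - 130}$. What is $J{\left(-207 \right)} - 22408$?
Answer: $- \frac{7620427}{337} \approx -22613.0$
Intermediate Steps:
$J{\left(c \right)} = \frac{c + 2 c \left(40 + c\right)}{-130 + c}$ ($J{\left(c \right)} = \frac{c + \left(40 + c\right) 2 c}{-130 + c} = \frac{c + 2 c \left(40 + c\right)}{-130 + c}$)
$J{\left(-207 \right)} - 22408 = - \frac{207 \left(81 + 2 \left(-207\right)\right)}{-130 - 207} - 22408 = - \frac{207 \left(81 - 414\right)}{-337} - 22408 = \left(-207\right) \left(- \frac{1}{337}\right) \left(-333\right) - 22408 = - \frac{68931}{337} - 22408 = - \frac{7620427}{337}$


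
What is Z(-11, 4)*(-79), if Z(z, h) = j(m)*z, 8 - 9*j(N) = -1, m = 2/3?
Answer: 869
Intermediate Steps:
m = ⅔ (m = 2*(⅓) = ⅔ ≈ 0.66667)
j(N) = 1 (j(N) = 8/9 - ⅑*(-1) = 8/9 + ⅑ = 1)
Z(z, h) = z (Z(z, h) = 1*z = z)
Z(-11, 4)*(-79) = -11*(-79) = 869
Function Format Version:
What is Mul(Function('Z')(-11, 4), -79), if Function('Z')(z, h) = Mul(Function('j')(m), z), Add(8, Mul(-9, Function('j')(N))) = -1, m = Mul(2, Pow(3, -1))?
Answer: 869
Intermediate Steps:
m = Rational(2, 3) (m = Mul(2, Rational(1, 3)) = Rational(2, 3) ≈ 0.66667)
Function('j')(N) = 1 (Function('j')(N) = Add(Rational(8, 9), Mul(Rational(-1, 9), -1)) = Add(Rational(8, 9), Rational(1, 9)) = 1)
Function('Z')(z, h) = z (Function('Z')(z, h) = Mul(1, z) = z)
Mul(Function('Z')(-11, 4), -79) = Mul(-11, -79) = 869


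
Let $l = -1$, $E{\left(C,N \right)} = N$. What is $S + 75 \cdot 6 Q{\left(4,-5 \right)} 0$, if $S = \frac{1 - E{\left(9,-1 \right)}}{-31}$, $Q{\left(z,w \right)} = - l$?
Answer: $- \frac{2}{31} \approx -0.064516$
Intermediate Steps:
$Q{\left(z,w \right)} = 1$ ($Q{\left(z,w \right)} = \left(-1\right) \left(-1\right) = 1$)
$S = - \frac{2}{31}$ ($S = \frac{1 - -1}{-31} = \left(1 + 1\right) \left(- \frac{1}{31}\right) = 2 \left(- \frac{1}{31}\right) = - \frac{2}{31} \approx -0.064516$)
$S + 75 \cdot 6 Q{\left(4,-5 \right)} 0 = - \frac{2}{31} + 75 \cdot 6 \cdot 1 \cdot 0 = - \frac{2}{31} + 75 \cdot 6 \cdot 0 = - \frac{2}{31} + 75 \cdot 0 = - \frac{2}{31} + 0 = - \frac{2}{31}$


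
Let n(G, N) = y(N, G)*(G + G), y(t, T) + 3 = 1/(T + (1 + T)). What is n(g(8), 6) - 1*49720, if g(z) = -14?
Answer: -1340144/27 ≈ -49635.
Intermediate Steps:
y(t, T) = -3 + 1/(1 + 2*T) (y(t, T) = -3 + 1/(T + (1 + T)) = -3 + 1/(1 + 2*T))
n(G, N) = 4*G*(-1 - 3*G)/(1 + 2*G) (n(G, N) = (2*(-1 - 3*G)/(1 + 2*G))*(G + G) = (2*(-1 - 3*G)/(1 + 2*G))*(2*G) = 4*G*(-1 - 3*G)/(1 + 2*G))
n(g(8), 6) - 1*49720 = -4*(-14)*(1 + 3*(-14))/(1 + 2*(-14)) - 1*49720 = -4*(-14)*(1 - 42)/(1 - 28) - 49720 = -4*(-14)*(-41)/(-27) - 49720 = -4*(-14)*(-1/27)*(-41) - 49720 = 2296/27 - 49720 = -1340144/27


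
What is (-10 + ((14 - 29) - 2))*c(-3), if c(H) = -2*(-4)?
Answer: -216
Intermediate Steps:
c(H) = 8
(-10 + ((14 - 29) - 2))*c(-3) = (-10 + ((14 - 29) - 2))*8 = (-10 + (-15 - 2))*8 = (-10 - 17)*8 = -27*8 = -216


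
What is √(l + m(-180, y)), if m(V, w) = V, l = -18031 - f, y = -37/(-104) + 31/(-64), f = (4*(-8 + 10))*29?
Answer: I*√18443 ≈ 135.8*I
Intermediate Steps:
f = 232 (f = (4*2)*29 = 8*29 = 232)
y = -107/832 (y = -37*(-1/104) + 31*(-1/64) = 37/104 - 31/64 = -107/832 ≈ -0.12861)
l = -18263 (l = -18031 - 1*232 = -18031 - 232 = -18263)
√(l + m(-180, y)) = √(-18263 - 180) = √(-18443) = I*√18443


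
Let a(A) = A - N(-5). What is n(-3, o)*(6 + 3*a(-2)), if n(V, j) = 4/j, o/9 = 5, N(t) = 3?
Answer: -4/5 ≈ -0.80000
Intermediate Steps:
o = 45 (o = 9*5 = 45)
a(A) = -3 + A (a(A) = A - 1*3 = A - 3 = -3 + A)
n(-3, o)*(6 + 3*a(-2)) = (4/45)*(6 + 3*(-3 - 2)) = (4*(1/45))*(6 + 3*(-5)) = 4*(6 - 15)/45 = (4/45)*(-9) = -4/5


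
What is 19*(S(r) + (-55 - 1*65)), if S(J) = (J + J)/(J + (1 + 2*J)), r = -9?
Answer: -29469/13 ≈ -2266.8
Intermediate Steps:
S(J) = 2*J/(1 + 3*J) (S(J) = (2*J)/(1 + 3*J) = 2*J/(1 + 3*J))
19*(S(r) + (-55 - 1*65)) = 19*(2*(-9)/(1 + 3*(-9)) + (-55 - 1*65)) = 19*(2*(-9)/(1 - 27) + (-55 - 65)) = 19*(2*(-9)/(-26) - 120) = 19*(2*(-9)*(-1/26) - 120) = 19*(9/13 - 120) = 19*(-1551/13) = -29469/13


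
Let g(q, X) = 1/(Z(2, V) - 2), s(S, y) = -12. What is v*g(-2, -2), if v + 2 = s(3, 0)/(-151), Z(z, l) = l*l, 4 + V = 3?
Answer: 290/151 ≈ 1.9205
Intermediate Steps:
V = -1 (V = -4 + 3 = -1)
Z(z, l) = l²
g(q, X) = -1 (g(q, X) = 1/((-1)² - 2) = 1/(1 - 2) = 1/(-1) = -1)
v = -290/151 (v = -2 - 12/(-151) = -2 - 12*(-1/151) = -2 + 12/151 = -290/151 ≈ -1.9205)
v*g(-2, -2) = -290/151*(-1) = 290/151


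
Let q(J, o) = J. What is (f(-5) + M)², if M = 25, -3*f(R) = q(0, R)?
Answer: 625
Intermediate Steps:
f(R) = 0 (f(R) = -⅓*0 = 0)
(f(-5) + M)² = (0 + 25)² = 25² = 625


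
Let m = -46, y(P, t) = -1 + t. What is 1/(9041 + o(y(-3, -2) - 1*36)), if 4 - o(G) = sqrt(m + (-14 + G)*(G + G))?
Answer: 9045/81807937 + 2*sqrt(1022)/81807937 ≈ 0.00011135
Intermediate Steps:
o(G) = 4 - sqrt(-46 + 2*G*(-14 + G)) (o(G) = 4 - sqrt(-46 + (-14 + G)*(G + G)) = 4 - sqrt(-46 + (-14 + G)*(2*G)) = 4 - sqrt(-46 + 2*G*(-14 + G)))
1/(9041 + o(y(-3, -2) - 1*36)) = 1/(9041 + (4 - sqrt(-46 - 28*((-1 - 2) - 1*36) + 2*((-1 - 2) - 1*36)**2))) = 1/(9041 + (4 - sqrt(-46 - 28*(-3 - 36) + 2*(-3 - 36)**2))) = 1/(9041 + (4 - sqrt(-46 - 28*(-39) + 2*(-39)**2))) = 1/(9041 + (4 - sqrt(-46 + 1092 + 2*1521))) = 1/(9041 + (4 - sqrt(-46 + 1092 + 3042))) = 1/(9041 + (4 - sqrt(4088))) = 1/(9041 + (4 - 2*sqrt(1022))) = 1/(9045 - 2*sqrt(1022))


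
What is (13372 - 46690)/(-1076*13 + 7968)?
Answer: 16659/3010 ≈ 5.5346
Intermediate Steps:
(13372 - 46690)/(-1076*13 + 7968) = -33318/(-13988 + 7968) = -33318/(-6020) = -33318*(-1/6020) = 16659/3010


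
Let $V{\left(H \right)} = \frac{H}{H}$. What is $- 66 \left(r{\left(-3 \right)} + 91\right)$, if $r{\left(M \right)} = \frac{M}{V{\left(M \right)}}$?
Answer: $-5808$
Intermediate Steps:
$V{\left(H \right)} = 1$
$r{\left(M \right)} = M$ ($r{\left(M \right)} = \frac{M}{1} = M 1 = M$)
$- 66 \left(r{\left(-3 \right)} + 91\right) = - 66 \left(-3 + 91\right) = \left(-66\right) 88 = -5808$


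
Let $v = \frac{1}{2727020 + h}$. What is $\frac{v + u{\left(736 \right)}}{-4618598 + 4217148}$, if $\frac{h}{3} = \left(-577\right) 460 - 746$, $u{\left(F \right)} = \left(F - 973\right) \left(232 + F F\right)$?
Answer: $\frac{247693456688591}{774205156900} \approx 319.93$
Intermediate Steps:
$u{\left(F \right)} = \left(-973 + F\right) \left(232 + F^{2}\right)$
$h = -798498$ ($h = 3 \left(\left(-577\right) 460 - 746\right) = 3 \left(-265420 - 746\right) = 3 \left(-266166\right) = -798498$)
$v = \frac{1}{1928522}$ ($v = \frac{1}{2727020 - 798498} = \frac{1}{1928522} \approx 5.1853 \cdot 10^{-7}$)
$\frac{v + u{\left(736 \right)}}{-4618598 + 4217148} = \frac{\frac{1}{1928522} + \left(-225736 + 736^{3} - 973 \cdot 736^{2} + 232 \cdot 736\right)}{-4618598 + 4217148} = \frac{\frac{1}{1928522} + \left(-225736 + 398688256 - 527070208 + 170752\right)}{-401450} = \left(\frac{1}{1928522} + \left(-225736 + 398688256 - 527070208 + 170752\right)\right) \left(- \frac{1}{401450}\right) = \left(\frac{1}{1928522} - 128436936\right) \left(- \frac{1}{401450}\right) = \left(- \frac{247693456688591}{1928522}\right) \left(- \frac{1}{401450}\right) = \frac{247693456688591}{774205156900}$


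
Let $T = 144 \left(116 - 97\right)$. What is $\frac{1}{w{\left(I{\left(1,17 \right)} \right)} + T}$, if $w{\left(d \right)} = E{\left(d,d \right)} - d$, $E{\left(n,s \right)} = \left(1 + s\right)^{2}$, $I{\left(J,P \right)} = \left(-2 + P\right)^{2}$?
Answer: $\frac{1}{53587} \approx 1.8661 \cdot 10^{-5}$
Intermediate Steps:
$T = 2736$ ($T = 144 \cdot 19 = 2736$)
$w{\left(d \right)} = \left(1 + d\right)^{2} - d$
$\frac{1}{w{\left(I{\left(1,17 \right)} \right)} + T} = \frac{1}{\left(\left(1 + \left(-2 + 17\right)^{2}\right)^{2} - \left(-2 + 17\right)^{2}\right) + 2736} = \frac{1}{\left(\left(1 + 15^{2}\right)^{2} - 15^{2}\right) + 2736} = \frac{1}{\left(\left(1 + 225\right)^{2} - 225\right) + 2736} = \frac{1}{\left(226^{2} - 225\right) + 2736} = \frac{1}{\left(51076 - 225\right) + 2736} = \frac{1}{50851 + 2736} = \frac{1}{53587}$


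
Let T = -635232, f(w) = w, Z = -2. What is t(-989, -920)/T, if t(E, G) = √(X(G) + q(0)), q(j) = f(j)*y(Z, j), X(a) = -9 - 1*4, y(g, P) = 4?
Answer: -I*√13/635232 ≈ -5.676e-6*I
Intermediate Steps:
X(a) = -13 (X(a) = -9 - 4 = -13)
q(j) = 4*j (q(j) = j*4 = 4*j)
t(E, G) = I*√13 (t(E, G) = √(-13 + 4*0) = √(-13 + 0) = √(-13) = I*√13)
t(-989, -920)/T = (I*√13)/(-635232) = (I*√13)*(-1/635232) = -I*√13/635232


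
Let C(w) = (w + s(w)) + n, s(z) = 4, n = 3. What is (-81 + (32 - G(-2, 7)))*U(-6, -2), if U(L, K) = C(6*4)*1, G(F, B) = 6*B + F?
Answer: -2759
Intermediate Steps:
C(w) = 7 + w (C(w) = (w + 4) + 3 = (4 + w) + 3 = 7 + w)
G(F, B) = F + 6*B
U(L, K) = 31 (U(L, K) = (7 + 6*4)*1 = (7 + 24)*1 = 31*1 = 31)
(-81 + (32 - G(-2, 7)))*U(-6, -2) = (-81 + (32 - (-2 + 6*7)))*31 = (-81 + (32 - (-2 + 42)))*31 = (-81 + (32 - 1*40))*31 = (-81 + (32 - 40))*31 = (-81 - 8)*31 = -89*31 = -2759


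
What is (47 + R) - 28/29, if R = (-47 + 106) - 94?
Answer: 320/29 ≈ 11.034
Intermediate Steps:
R = -35 (R = 59 - 94 = -35)
(47 + R) - 28/29 = (47 - 35) - 28/29 = 12 - 28*1/29 = 12 - 28/29 = 320/29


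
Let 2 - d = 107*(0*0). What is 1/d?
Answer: ½ ≈ 0.50000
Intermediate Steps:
d = 2 (d = 2 - 107*0*0 = 2 - 107*0 = 2 - 1*0 = 2 + 0 = 2)
1/d = 1/2 = ½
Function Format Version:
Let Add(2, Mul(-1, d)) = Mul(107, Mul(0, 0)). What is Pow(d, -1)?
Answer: Rational(1, 2) ≈ 0.50000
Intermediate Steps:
d = 2 (d = Add(2, Mul(-1, Mul(107, Mul(0, 0)))) = Add(2, Mul(-1, Mul(107, 0))) = Add(2, Mul(-1, 0)) = Add(2, 0) = 2)
Pow(d, -1) = Pow(2, -1) = Rational(1, 2)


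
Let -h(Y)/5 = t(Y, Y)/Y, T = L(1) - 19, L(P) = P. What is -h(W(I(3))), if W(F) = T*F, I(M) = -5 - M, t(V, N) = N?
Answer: 5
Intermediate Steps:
T = -18 (T = 1 - 19 = -18)
W(F) = -18*F
h(Y) = -5 (h(Y) = -5*Y/Y = -5*1 = -5)
-h(W(I(3))) = -1*(-5) = 5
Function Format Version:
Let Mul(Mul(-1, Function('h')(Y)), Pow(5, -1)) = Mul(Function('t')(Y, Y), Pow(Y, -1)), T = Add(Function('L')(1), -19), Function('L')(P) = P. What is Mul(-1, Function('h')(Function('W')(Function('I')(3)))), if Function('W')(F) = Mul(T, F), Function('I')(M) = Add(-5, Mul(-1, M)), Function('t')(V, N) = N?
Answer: 5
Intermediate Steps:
T = -18 (T = Add(1, -19) = -18)
Function('W')(F) = Mul(-18, F)
Function('h')(Y) = -5 (Function('h')(Y) = Mul(-5, Mul(Y, Pow(Y, -1))) = Mul(-5, 1) = -5)
Mul(-1, Function('h')(Function('W')(Function('I')(3)))) = Mul(-1, -5) = 5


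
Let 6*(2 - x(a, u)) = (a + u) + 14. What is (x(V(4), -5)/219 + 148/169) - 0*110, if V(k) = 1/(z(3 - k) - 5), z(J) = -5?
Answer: 1949959/2220660 ≈ 0.87810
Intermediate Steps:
V(k) = -⅒ (V(k) = 1/(-5 - 5) = 1/(-10) = -⅒)
x(a, u) = -⅓ - a/6 - u/6 (x(a, u) = 2 - ((a + u) + 14)/6 = 2 - (14 + a + u)/6 = 2 + (-7/3 - a/6 - u/6) = -⅓ - a/6 - u/6)
(x(V(4), -5)/219 + 148/169) - 0*110 = ((-⅓ - ⅙*(-⅒) - ⅙*(-5))/219 + 148/169) - 0*110 = ((-⅓ + 1/60 + ⅚)*(1/219) + 148*(1/169)) - 54*0 = ((31/60)*(1/219) + 148/169) + 0 = (31/13140 + 148/169) + 0 = 1949959/2220660 + 0 = 1949959/2220660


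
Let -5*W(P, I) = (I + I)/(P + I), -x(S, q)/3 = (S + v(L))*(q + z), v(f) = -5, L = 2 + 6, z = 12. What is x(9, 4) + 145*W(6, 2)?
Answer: -413/2 ≈ -206.50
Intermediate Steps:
L = 8
x(S, q) = -3*(-5 + S)*(12 + q) (x(S, q) = -3*(S - 5)*(q + 12) = -3*(-5 + S)*(12 + q))
W(P, I) = -2*I/(5*(I + P)) (W(P, I) = -(I + I)/(5*(P + I)) = -2*I/(5*(I + P)))
x(9, 4) + 145*W(6, 2) = (180 - 36*9 + 15*4 - 3*9*4) + 145*(-2*2/(5*2 + 5*6)) = (180 - 324 + 60 - 108) + 145*(-2*2/(10 + 30)) = -192 + 145*(-2*2/40) = -192 + 145*(-2*2*1/40) = -192 + 145*(-⅒) = -192 - 29/2 = -413/2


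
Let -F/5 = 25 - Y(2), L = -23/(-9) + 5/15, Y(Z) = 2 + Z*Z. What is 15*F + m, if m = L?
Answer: -12799/9 ≈ -1422.1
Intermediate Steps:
Y(Z) = 2 + Z²
L = 26/9 (L = -23*(-⅑) + 5*(1/15) = 23/9 + ⅓ = 26/9 ≈ 2.8889)
m = 26/9 ≈ 2.8889
F = -95 (F = -5*(25 - (2 + 2²)) = -5*(25 - (2 + 4)) = -5*(25 - 1*6) = -5*(25 - 6) = -5*19 = -95)
15*F + m = 15*(-95) + 26/9 = -1425 + 26/9 = -12799/9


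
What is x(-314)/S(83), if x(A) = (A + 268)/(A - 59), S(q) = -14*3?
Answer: -23/7833 ≈ -0.0029363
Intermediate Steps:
S(q) = -42
x(A) = (268 + A)/(-59 + A)
x(-314)/S(83) = ((268 - 314)/(-59 - 314))/(-42) = (-46/(-373))*(-1/42) = -1/373*(-46)*(-1/42) = (46/373)*(-1/42) = -23/7833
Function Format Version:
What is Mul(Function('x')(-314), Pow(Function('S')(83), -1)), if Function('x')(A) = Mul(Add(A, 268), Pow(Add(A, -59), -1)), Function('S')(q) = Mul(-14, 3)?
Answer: Rational(-23, 7833) ≈ -0.0029363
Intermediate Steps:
Function('S')(q) = -42
Function('x')(A) = Mul(Pow(Add(-59, A), -1), Add(268, A)) (Function('x')(A) = Mul(Add(268, A), Pow(Add(-59, A), -1)) = Mul(Pow(Add(-59, A), -1), Add(268, A)))
Mul(Function('x')(-314), Pow(Function('S')(83), -1)) = Mul(Mul(Pow(Add(-59, -314), -1), Add(268, -314)), Pow(-42, -1)) = Mul(Mul(Pow(-373, -1), -46), Rational(-1, 42)) = Mul(Mul(Rational(-1, 373), -46), Rational(-1, 42)) = Mul(Rational(46, 373), Rational(-1, 42)) = Rational(-23, 7833)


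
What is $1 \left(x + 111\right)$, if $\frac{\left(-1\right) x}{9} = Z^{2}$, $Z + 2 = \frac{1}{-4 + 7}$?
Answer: $86$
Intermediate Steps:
$Z = - \frac{5}{3}$ ($Z = -2 + \frac{1}{-4 + 7} = -2 + \frac{1}{3} = - \frac{5}{3} \approx -1.6667$)
$x = -25$ ($x = - 9 \left(- \frac{5}{3}\right)^{2} = \left(-9\right) \frac{25}{9} = -25$)
$1 \left(x + 111\right) = 1 \left(-25 + 111\right) = 1 \cdot 86 = 86$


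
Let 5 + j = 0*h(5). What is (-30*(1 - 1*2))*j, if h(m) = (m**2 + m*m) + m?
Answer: -150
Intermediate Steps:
h(m) = m + 2*m**2 (h(m) = (m**2 + m**2) + m = 2*m**2 + m = m + 2*m**2)
j = -5 (j = -5 + 0*(5*(1 + 2*5)) = -5 + 0*(5*(1 + 10)) = -5 + 0*(5*11) = -5 + 0*55 = -5 + 0 = -5)
(-30*(1 - 1*2))*j = -30*(1 - 1*2)*(-5) = -30*(1 - 2)*(-5) = -30*(-1)*(-5) = -10*(-3)*(-5) = 30*(-5) = -150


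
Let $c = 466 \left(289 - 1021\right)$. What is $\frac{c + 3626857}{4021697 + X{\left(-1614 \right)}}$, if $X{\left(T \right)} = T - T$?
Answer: $\frac{3285745}{4021697} \approx 0.817$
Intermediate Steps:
$X{\left(T \right)} = 0$
$c = -341112$ ($c = 466 \left(-732\right) = -341112$)
$\frac{c + 3626857}{4021697 + X{\left(-1614 \right)}} = \frac{-341112 + 3626857}{4021697 + 0} = \frac{3285745}{4021697}$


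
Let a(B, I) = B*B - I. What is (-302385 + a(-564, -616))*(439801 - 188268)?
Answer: 4106779291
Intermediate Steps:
a(B, I) = B**2 - I
(-302385 + a(-564, -616))*(439801 - 188268) = (-302385 + ((-564)**2 - 1*(-616)))*(439801 - 188268) = (-302385 + (318096 + 616))*251533 = (-302385 + 318712)*251533 = 16327*251533 = 4106779291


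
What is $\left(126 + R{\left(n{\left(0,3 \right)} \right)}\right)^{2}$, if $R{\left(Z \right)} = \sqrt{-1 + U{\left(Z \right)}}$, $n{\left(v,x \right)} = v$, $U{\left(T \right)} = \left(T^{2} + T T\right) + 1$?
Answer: $15876$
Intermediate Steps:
$U{\left(T \right)} = 1 + 2 T^{2}$ ($U{\left(T \right)} = \left(T^{2} + T^{2}\right) + 1 = 2 T^{2} + 1 = 1 + 2 T^{2}$)
$R{\left(Z \right)} = \sqrt{2} \sqrt{Z^{2}}$ ($R{\left(Z \right)} = \sqrt{-1 + \left(1 + 2 Z^{2}\right)} = \sqrt{2 Z^{2}} = \sqrt{2} \sqrt{Z^{2}}$)
$\left(126 + R{\left(n{\left(0,3 \right)} \right)}\right)^{2} = \left(126 + \sqrt{2} \sqrt{0^{2}}\right)^{2} = \left(126 + \sqrt{2} \sqrt{0}\right)^{2} = \left(126 + \sqrt{2} \cdot 0\right)^{2} = \left(126 + 0\right)^{2} = 126^{2} = 15876$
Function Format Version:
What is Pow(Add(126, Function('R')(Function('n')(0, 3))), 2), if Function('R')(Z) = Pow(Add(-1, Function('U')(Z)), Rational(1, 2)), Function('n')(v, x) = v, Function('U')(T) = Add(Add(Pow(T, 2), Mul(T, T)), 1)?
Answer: 15876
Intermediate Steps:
Function('U')(T) = Add(1, Mul(2, Pow(T, 2))) (Function('U')(T) = Add(Add(Pow(T, 2), Pow(T, 2)), 1) = Add(Mul(2, Pow(T, 2)), 1) = Add(1, Mul(2, Pow(T, 2))))
Function('R')(Z) = Mul(Pow(2, Rational(1, 2)), Pow(Pow(Z, 2), Rational(1, 2))) (Function('R')(Z) = Pow(Add(-1, Add(1, Mul(2, Pow(Z, 2)))), Rational(1, 2)) = Pow(Mul(2, Pow(Z, 2)), Rational(1, 2)) = Mul(Pow(2, Rational(1, 2)), Pow(Pow(Z, 2), Rational(1, 2))))
Pow(Add(126, Function('R')(Function('n')(0, 3))), 2) = Pow(Add(126, Mul(Pow(2, Rational(1, 2)), Pow(Pow(0, 2), Rational(1, 2)))), 2) = Pow(Add(126, Mul(Pow(2, Rational(1, 2)), Pow(0, Rational(1, 2)))), 2) = Pow(Add(126, Mul(Pow(2, Rational(1, 2)), 0)), 2) = Pow(Add(126, 0), 2) = Pow(126, 2) = 15876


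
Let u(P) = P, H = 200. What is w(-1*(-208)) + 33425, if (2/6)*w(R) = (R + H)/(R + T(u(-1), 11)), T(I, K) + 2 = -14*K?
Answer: 434831/13 ≈ 33449.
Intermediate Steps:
T(I, K) = -2 - 14*K
w(R) = 3*(200 + R)/(-156 + R) (w(R) = 3*((R + 200)/(R + (-2 - 14*11))) = 3*((200 + R)/(R + (-2 - 154))) = 3*((200 + R)/(R - 156)) = 3*((200 + R)/(-156 + R)) = 3*(200 + R)/(-156 + R))
w(-1*(-208)) + 33425 = 3*(200 - 1*(-208))/(-156 - 1*(-208)) + 33425 = 3*(200 + 208)/(-156 + 208) + 33425 = 3*408/52 + 33425 = 3*(1/52)*408 + 33425 = 306/13 + 33425 = 434831/13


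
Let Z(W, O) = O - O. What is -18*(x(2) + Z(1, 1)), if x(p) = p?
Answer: -36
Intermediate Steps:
Z(W, O) = 0
-18*(x(2) + Z(1, 1)) = -18*(2 + 0) = -18*2 = -36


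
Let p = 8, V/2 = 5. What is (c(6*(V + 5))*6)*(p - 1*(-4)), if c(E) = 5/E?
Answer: 4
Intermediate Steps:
V = 10 (V = 2*5 = 10)
(c(6*(V + 5))*6)*(p - 1*(-4)) = ((5/((6*(10 + 5))))*6)*(8 - 1*(-4)) = ((5/((6*15)))*6)*(8 + 4) = ((5/90)*6)*12 = ((5*(1/90))*6)*12 = ((1/18)*6)*12 = (1/3)*12 = 4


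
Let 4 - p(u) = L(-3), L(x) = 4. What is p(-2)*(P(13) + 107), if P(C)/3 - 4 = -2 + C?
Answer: 0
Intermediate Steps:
p(u) = 0 (p(u) = 4 - 1*4 = 4 - 4 = 0)
P(C) = 6 + 3*C (P(C) = 12 + 3*(-2 + C) = 12 + (-6 + 3*C) = 6 + 3*C)
p(-2)*(P(13) + 107) = 0*((6 + 3*13) + 107) = 0*((6 + 39) + 107) = 0*(45 + 107) = 0*152 = 0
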